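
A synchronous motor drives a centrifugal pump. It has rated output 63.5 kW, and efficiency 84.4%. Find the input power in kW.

75.2 kW

P_out = 63500 W
P_in = P_out/η = 63500/0.844 = 75237 W = 75.2 kW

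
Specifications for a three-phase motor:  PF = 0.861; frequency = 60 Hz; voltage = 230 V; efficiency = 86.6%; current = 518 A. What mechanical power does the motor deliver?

P_in = √3·V·I·cosφ = 1.732 × 230 × 518 × 0.861 = 177668 W
P_out = η·P_in = 0.866 × 177668 = 153860 W

154 kW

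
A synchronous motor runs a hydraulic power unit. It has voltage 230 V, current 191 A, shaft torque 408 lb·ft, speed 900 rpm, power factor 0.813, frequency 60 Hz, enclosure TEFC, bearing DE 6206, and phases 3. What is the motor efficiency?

84.3 %

τ = 408 lb·ft × 1.356 = 553.2 N·m
ω = 2π × 900/60 = 94.25 rad/s; P_out = τω = 553.2 × 94.25 = 52139 W
P_in = √3·V_L·I_L·cosφ = 1.732 × 230 × 191 × 0.813 = 61859 W
η = P_out / P_in = 52139 / 61859 = 0.843 = 84.3%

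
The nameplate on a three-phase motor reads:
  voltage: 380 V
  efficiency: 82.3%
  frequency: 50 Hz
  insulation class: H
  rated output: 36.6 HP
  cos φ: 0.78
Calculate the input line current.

P_out = 36.6 × 746 = 27304 W
P_in = P_out / η = 27304 / 0.823 = 33176 W
I_L = P_in / (√3·V_L·cosφ) = 33176 / (1.732 × 380 × 0.78) = 64.6 A

64.6 A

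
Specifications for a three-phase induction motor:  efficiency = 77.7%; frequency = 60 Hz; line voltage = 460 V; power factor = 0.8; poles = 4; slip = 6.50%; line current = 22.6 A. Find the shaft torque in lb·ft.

46.8 lb·ft

P_in = √3·V·I·cosφ = 1.732 × 460 × 22.6 × 0.8 = 14405 W
P_out = η·P_in = 0.777 × 14405 = 11193 W
n_s = 120×60/4 = 1800 rpm; n = 1800×(1−0.065) = 1683 rpm
ω = 2π×1683/60 = 176.2 rad/s
τ = P_out/ω = 11193/176.2 = 63.52 N·m
In lb·ft: 63.52/1.356 = 46.8 lb·ft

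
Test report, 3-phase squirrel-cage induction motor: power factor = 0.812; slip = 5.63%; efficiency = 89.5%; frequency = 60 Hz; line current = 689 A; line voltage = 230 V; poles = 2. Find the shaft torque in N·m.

561 N·m

P_in = √3·V·I·cosφ = 1.732 × 230 × 689 × 0.812 = 222870 W
P_out = η·P_in = 0.895 × 222870 = 199469 W
n_s = 120×60/2 = 3600 rpm; n = 3600×(1−0.0563) = 3397 rpm
ω = 2π×3397/60 = 355.7 rad/s
τ = P_out/ω = 199469/355.7 = 561 N·m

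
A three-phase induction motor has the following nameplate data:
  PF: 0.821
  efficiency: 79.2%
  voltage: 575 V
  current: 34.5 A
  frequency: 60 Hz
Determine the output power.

22.3 kW

P_in = √3·V·I·cosφ = 1.732 × 575 × 34.5 × 0.821 = 28208 W
P_out = η·P_in = 0.792 × 28208 = 22341 W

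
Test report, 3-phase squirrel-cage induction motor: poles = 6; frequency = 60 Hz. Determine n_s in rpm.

n_s = 120f/p = 120×60/6 = 1200 rpm

1200 rpm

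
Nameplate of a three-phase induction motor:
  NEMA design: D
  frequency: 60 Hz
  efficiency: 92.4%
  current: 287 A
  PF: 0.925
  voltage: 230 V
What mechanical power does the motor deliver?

97.7 kW

P_in = √3·V·I·cosφ = 1.732 × 230 × 287 × 0.925 = 105755 W
P_out = η·P_in = 0.924 × 105755 = 97718 W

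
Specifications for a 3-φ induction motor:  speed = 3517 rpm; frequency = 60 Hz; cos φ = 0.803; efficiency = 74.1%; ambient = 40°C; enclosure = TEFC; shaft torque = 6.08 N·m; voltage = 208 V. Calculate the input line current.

10.4 A

ω = 2π×3517/60 = 368.3 rad/s; P_out = τω = 6.08 × 368.3 = 2239 W
P_in = P_out / η = 2239 / 0.741 = 3022 W
I_L = P_in / (√3·V_L·cosφ) = 3022 / (1.732 × 208 × 0.803) = 10.4 A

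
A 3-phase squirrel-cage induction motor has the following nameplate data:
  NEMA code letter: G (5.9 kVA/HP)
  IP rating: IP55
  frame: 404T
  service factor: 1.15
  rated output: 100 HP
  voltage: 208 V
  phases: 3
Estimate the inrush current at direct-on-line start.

S_LR = 5.9 × 100 = 590 kVA
I_LR = S_LR/(√3·V_L) = 590000/(1.732×208) = 1640 A

1640 A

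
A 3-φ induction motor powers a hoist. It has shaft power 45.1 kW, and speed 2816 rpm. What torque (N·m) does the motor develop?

153 N·m

ω = 2π × 2816/60 = 294.9 rad/s
τ = P/ω = 45100/294.9 = 153 N·m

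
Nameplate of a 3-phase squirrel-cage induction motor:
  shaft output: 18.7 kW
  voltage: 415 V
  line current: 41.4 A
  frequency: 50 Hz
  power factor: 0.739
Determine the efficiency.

P_out = 18.7 kW = 18700 W
P_in = √3·V_L·I_L·cosφ = 1.732 × 415 × 41.4 × 0.739 = 21991 W
η = P_out / P_in = 18700 / 21991 = 0.850 = 85.0%

85.0 %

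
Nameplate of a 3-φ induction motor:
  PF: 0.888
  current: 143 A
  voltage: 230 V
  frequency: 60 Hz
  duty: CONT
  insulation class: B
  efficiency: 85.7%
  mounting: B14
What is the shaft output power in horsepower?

58.1 HP

P_in = √3·V·I·cosφ = 1.732 × 230 × 143 × 0.888 = 50585 W
P_out = η·P_in = 0.857 × 50585 = 43351 W
= 43351/746 = 58.1 HP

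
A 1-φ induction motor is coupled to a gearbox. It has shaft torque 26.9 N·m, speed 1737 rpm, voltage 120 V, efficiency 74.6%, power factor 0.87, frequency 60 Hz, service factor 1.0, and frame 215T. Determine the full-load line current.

ω = 2π×1737/60 = 181.9 rad/s; P_out = τω = 26.9 × 181.9 = 4893 W
P_in = P_out / η = 4893 / 0.746 = 6559 W
I = P_in / (V·cosφ) = 6559 / (120 × 0.87) = 62.8 A

62.8 A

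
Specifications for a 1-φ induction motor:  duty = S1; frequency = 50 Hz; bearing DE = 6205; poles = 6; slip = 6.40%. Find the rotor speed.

936 rpm

n_s = 120f/p = 120×50/6 = 1000 rpm
n = n_s(1 − s) = 1000 × (1 − 0.064) = 936 rpm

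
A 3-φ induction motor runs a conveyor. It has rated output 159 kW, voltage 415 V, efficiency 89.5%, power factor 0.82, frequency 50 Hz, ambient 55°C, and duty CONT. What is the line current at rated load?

301 A

P_out = 159 kW = 159000 W
P_in = P_out / η = 159000 / 0.895 = 177654 W
I_L = P_in / (√3·V_L·cosφ) = 177654 / (1.732 × 415 × 0.82) = 301 A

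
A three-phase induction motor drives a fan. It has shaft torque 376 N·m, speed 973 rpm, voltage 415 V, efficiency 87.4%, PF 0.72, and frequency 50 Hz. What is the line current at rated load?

84.7 A

ω = 2π×973/60 = 101.9 rad/s; P_out = τω = 376 × 101.9 = 38314 W
P_in = P_out / η = 38314 / 0.874 = 43838 W
I_L = P_in / (√3·V_L·cosφ) = 43838 / (1.732 × 415 × 0.72) = 84.7 A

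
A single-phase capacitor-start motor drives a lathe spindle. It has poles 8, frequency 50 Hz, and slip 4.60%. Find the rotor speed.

n_s = 120f/p = 120×50/8 = 750 rpm
n = n_s(1 − s) = 750 × (1 − 0.046) = 716 rpm

716 rpm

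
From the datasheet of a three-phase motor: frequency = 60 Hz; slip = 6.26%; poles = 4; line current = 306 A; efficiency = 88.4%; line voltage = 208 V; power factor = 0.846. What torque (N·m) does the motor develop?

467 N·m

P_in = √3·V·I·cosφ = 1.732 × 208 × 306 × 0.846 = 93262 W
P_out = η·P_in = 0.884 × 93262 = 82444 W
n_s = 120×60/4 = 1800 rpm; n = 1800×(1−0.0626) = 1687 rpm
ω = 2π×1687/60 = 176.7 rad/s
τ = P_out/ω = 82444/176.7 = 467 N·m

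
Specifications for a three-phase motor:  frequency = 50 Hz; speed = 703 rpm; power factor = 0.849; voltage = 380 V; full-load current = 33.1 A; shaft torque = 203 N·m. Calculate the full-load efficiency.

80.8 %

ω = 2π × 703/60 = 73.62 rad/s; P_out = τω = 203 × 73.62 = 14945 W
P_in = √3·V_L·I_L·cosφ = 1.732 × 380 × 33.1 × 0.849 = 18496 W
η = P_out / P_in = 14945 / 18496 = 0.808 = 80.8%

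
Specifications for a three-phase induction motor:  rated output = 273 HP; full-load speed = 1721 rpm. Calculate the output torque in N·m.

1130 N·m

P_out = 273 × 746 = 203658 W
ω = 2π × 1721/60 = 180.2 rad/s
τ = P_out/ω = 203658/180.2 = 1130 N·m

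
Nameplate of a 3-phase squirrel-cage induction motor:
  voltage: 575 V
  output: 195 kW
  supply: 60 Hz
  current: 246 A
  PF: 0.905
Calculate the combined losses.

26700 W

P_in = √3·V·I·cosφ = 1.732×575×246×0.905 = 221717 W
P_out = 195000 W
Losses = P_in − P_out = 221717 − 195000 = 26717 W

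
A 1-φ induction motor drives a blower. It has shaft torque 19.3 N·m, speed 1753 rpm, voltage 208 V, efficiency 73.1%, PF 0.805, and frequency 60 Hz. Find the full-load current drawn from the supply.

ω = 2π×1753/60 = 183.6 rad/s; P_out = τω = 19.3 × 183.6 = 3543 W
P_in = P_out / η = 3543 / 0.731 = 4847 W
I = P_in / (V·cosφ) = 4847 / (208 × 0.805) = 28.9 A

28.9 A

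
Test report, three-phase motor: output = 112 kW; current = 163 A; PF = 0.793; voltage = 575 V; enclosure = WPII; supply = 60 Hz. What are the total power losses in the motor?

16.7 kW

P_in = √3·V·I·cosφ = 1.732×575×163×0.793 = 128729 W
P_out = 112000 W
Losses = P_in − P_out = 128729 − 112000 = 16729 W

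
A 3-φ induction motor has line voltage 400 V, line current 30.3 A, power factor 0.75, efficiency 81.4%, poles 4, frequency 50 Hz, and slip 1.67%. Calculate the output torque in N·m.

P_in = √3·V·I·cosφ = 1.732 × 400 × 30.3 × 0.75 = 15744 W
P_out = η·P_in = 0.814 × 15744 = 12816 W
n_s = 120×50/4 = 1500 rpm; n = 1500×(1−0.0167) = 1475 rpm
ω = 2π×1475/60 = 154.5 rad/s
τ = P_out/ω = 12816/154.5 = 83 N·m

83 N·m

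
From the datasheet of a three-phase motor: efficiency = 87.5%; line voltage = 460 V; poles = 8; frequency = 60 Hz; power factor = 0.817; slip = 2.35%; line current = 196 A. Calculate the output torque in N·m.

P_in = √3·V·I·cosφ = 1.732 × 460 × 196 × 0.817 = 127580 W
P_out = η·P_in = 0.875 × 127580 = 111633 W
n_s = 120×60/8 = 900 rpm; n = 900×(1−0.0235) = 879 rpm
ω = 2π×879/60 = 92.05 rad/s
τ = P_out/ω = 111633/92.05 = 1210 N·m

1210 N·m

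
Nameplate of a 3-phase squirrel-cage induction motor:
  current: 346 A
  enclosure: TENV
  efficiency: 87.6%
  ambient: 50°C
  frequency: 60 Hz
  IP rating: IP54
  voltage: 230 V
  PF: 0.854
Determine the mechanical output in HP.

138 HP

P_in = √3·V·I·cosφ = 1.732 × 230 × 346 × 0.854 = 117709 W
P_out = η·P_in = 0.876 × 117709 = 103113 W
= 103113/746 = 138 HP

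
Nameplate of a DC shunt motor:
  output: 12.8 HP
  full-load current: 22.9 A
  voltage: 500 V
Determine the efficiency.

83.4 %

P_out = 12.8 × 746 = 9549 W
P_in = V·I = 500 × 22.9 = 11450 W
η = P_out / P_in = 9549 / 11450 = 0.834 = 83.4%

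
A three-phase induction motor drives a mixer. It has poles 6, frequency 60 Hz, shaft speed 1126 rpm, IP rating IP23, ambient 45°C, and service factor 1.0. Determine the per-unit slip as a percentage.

n_s = 120f/p = 120×60/6 = 1200 rpm
s = (n_s − n)/n_s = (1200 − 1126)/1200 = 0.0617

6.17 %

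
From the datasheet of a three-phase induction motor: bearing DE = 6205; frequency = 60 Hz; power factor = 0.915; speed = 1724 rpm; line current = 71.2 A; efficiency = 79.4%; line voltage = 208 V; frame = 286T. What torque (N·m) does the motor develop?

103 N·m

P_in = √3·V·I·cosφ = 1.732 × 208 × 71.2 × 0.915 = 23470 W
P_out = η·P_in = 0.794 × 23470 = 18635 W
n = 1724 rpm
ω = 2π×1724/60 = 180.5 rad/s
τ = P_out/ω = 18635/180.5 = 103 N·m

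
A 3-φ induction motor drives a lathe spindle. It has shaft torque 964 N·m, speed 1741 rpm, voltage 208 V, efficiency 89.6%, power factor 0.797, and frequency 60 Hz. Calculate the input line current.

683 A

ω = 2π×1741/60 = 182.3 rad/s; P_out = τω = 964 × 182.3 = 175737 W
P_in = P_out / η = 175737 / 0.896 = 196135 W
I_L = P_in / (√3·V_L·cosφ) = 196135 / (1.732 × 208 × 0.797) = 683 A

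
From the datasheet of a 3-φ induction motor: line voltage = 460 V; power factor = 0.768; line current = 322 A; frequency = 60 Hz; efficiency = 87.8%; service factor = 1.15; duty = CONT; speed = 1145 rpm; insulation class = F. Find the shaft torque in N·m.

P_in = √3·V·I·cosφ = 1.732 × 460 × 322 × 0.768 = 197026 W
P_out = η·P_in = 0.878 × 197026 = 172989 W
n = 1145 rpm
ω = 2π×1145/60 = 119.9 rad/s
τ = P_out/ω = 172989/119.9 = 1440 N·m

1440 N·m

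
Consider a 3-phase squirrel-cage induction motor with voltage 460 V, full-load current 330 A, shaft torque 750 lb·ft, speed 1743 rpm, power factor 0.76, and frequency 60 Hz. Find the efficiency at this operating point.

τ = 750 lb·ft × 1.356 = 1017 N·m
ω = 2π × 1743/60 = 182.5 rad/s; P_out = τω = 1017 × 182.5 = 185603 W
P_in = √3·V_L·I_L·cosφ = 1.732 × 460 × 330 × 0.76 = 199817 W
η = P_out / P_in = 185603 / 199817 = 0.929 = 92.9%

92.9 %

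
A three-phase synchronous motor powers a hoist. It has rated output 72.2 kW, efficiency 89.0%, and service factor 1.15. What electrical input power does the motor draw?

81.1 kW

P_out = 72200 W
P_in = P_out/η = 72200/0.89 = 81124 W = 81.1 kW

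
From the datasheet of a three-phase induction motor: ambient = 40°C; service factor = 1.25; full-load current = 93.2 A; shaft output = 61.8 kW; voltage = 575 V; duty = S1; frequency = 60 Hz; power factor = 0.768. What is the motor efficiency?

P_out = 61.8 kW = 61800 W
P_in = √3·V_L·I_L·cosφ = 1.732 × 575 × 93.2 × 0.768 = 71284 W
η = P_out / P_in = 61800 / 71284 = 0.867 = 86.7%

86.7 %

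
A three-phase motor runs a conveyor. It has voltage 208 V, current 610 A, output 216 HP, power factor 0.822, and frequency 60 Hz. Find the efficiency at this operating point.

89.2 %

P_out = 216 × 746 = 161136 W
P_in = √3·V_L·I_L·cosφ = 1.732 × 208 × 610 × 0.822 = 180640 W
η = P_out / P_in = 161136 / 180640 = 0.892 = 89.2%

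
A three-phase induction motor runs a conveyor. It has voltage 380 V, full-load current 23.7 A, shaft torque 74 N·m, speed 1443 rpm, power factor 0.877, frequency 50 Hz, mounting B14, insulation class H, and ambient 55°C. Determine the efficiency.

ω = 2π × 1443/60 = 151.1 rad/s; P_out = τω = 74 × 151.1 = 11181 W
P_in = √3·V_L·I_L·cosφ = 1.732 × 380 × 23.7 × 0.877 = 13680 W
η = P_out / P_in = 11181 / 13680 = 0.817 = 81.7%

81.7 %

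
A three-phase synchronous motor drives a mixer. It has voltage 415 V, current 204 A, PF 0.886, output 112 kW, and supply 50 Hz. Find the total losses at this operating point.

P_in = √3·V·I·cosφ = 1.732×415×204×0.886 = 129915 W
P_out = 112000 W
Losses = P_in − P_out = 129915 − 112000 = 17915 W

17900 W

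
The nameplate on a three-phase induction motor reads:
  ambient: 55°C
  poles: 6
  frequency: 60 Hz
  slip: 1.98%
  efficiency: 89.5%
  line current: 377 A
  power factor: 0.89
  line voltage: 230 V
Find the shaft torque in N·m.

P_in = √3·V·I·cosφ = 1.732 × 230 × 377 × 0.89 = 133662 W
P_out = η·P_in = 0.895 × 133662 = 119627 W
n_s = 120×60/6 = 1200 rpm; n = 1200×(1−0.0198) = 1176 rpm
ω = 2π×1176/60 = 123.2 rad/s
τ = P_out/ω = 119627/123.2 = 971 N·m

971 N·m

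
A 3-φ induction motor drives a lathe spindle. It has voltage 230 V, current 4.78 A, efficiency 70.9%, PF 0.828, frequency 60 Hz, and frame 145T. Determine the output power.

P_in = √3·V·I·cosφ = 1.732 × 230 × 4.78 × 0.828 = 1577 W
P_out = η·P_in = 0.709 × 1577 = 1118 W

1.12 kW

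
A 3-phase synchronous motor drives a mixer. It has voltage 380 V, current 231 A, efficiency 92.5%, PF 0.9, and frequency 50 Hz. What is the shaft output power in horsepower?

170 HP

P_in = √3·V·I·cosφ = 1.732 × 380 × 231 × 0.9 = 136831 W
P_out = η·P_in = 0.925 × 136831 = 126569 W
= 126569/746 = 170 HP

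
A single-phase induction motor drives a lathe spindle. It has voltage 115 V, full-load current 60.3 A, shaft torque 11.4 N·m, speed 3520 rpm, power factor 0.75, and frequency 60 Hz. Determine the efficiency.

80.8 %

ω = 2π × 3520/60 = 368.6 rad/s; P_out = τω = 11.4 × 368.6 = 4202 W
P_in = V·I·cosφ = 115 × 60.3 × 0.75 = 5201 W
η = P_out / P_in = 4202 / 5201 = 0.808 = 80.8%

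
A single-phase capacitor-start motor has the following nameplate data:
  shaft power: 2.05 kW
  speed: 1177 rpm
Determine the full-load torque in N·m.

16.6 N·m

ω = 2π × 1177/60 = 123.3 rad/s
τ = P/ω = 2050/123.3 = 16.6 N·m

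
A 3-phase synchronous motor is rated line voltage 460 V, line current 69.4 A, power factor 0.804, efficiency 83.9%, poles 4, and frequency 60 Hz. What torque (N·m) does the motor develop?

198 N·m

P_in = √3·V·I·cosφ = 1.732 × 460 × 69.4 × 0.804 = 44455 W
P_out = η·P_in = 0.839 × 44455 = 37298 W
n = n_s = 120×60/4 = 1800 rpm (synchronous)
ω = 2π×1800/60 = 188.5 rad/s
τ = P_out/ω = 37298/188.5 = 198 N·m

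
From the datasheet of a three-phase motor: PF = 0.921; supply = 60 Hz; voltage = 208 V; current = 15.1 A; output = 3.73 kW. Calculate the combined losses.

1.28 kW

P_in = √3·V·I·cosφ = 1.732×208×15.1×0.921 = 5010 W
P_out = 3730 W
Losses = P_in − P_out = 5010 − 3730 = 1280 W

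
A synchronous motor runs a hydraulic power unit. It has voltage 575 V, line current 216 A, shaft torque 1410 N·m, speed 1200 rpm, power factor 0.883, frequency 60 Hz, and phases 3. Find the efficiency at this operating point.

93.3 %

ω = 2π × 1200/60 = 125.7 rad/s; P_out = τω = 1410 × 125.7 = 177237 W
P_in = √3·V_L·I_L·cosφ = 1.732 × 575 × 216 × 0.883 = 189946 W
η = P_out / P_in = 177237 / 189946 = 0.933 = 93.3%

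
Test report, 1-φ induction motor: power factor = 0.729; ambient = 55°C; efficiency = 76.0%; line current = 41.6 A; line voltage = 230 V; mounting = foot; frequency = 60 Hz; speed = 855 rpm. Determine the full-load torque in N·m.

P_in = V·I·cosφ = 230 × 41.6 × 0.729 = 6975 W
P_out = η·P_in = 0.76 × 6975 = 5301 W
n = 855 rpm
ω = 2π×855/60 = 89.54 rad/s
τ = P_out/ω = 5301/89.54 = 59.2 N·m

59.2 N·m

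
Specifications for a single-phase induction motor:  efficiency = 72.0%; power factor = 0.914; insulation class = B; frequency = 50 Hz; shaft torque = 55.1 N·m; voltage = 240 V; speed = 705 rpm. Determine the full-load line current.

25.8 A

ω = 2π×705/60 = 73.83 rad/s; P_out = τω = 55.1 × 73.83 = 4068 W
P_in = P_out / η = 4068 / 0.720 = 5650 W
I = P_in / (V·cosφ) = 5650 / (240 × 0.914) = 25.8 A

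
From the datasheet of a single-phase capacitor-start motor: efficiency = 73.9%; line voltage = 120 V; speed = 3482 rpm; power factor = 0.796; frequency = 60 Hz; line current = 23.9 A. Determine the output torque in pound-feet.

3.41 lb·ft

P_in = V·I·cosφ = 120 × 23.9 × 0.796 = 2283 W
P_out = η·P_in = 0.739 × 2283 = 1687 W
n = 3482 rpm
ω = 2π×3482/60 = 364.6 rad/s
τ = P_out/ω = 1687/364.6 = 4.627 N·m
In lb·ft: 4.627/1.356 = 3.41 lb·ft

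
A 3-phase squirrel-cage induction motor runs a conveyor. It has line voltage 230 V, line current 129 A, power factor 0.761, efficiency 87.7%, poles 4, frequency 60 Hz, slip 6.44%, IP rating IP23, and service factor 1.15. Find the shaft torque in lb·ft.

P_in = √3·V·I·cosφ = 1.732 × 230 × 129 × 0.761 = 39107 W
P_out = η·P_in = 0.877 × 39107 = 34297 W
n_s = 120×60/4 = 1800 rpm; n = 1800×(1−0.0644) = 1684 rpm
ω = 2π×1684/60 = 176.3 rad/s
τ = P_out/ω = 34297/176.3 = 194.5 N·m
In lb·ft: 194.5/1.356 = 143 lb·ft

143 lb·ft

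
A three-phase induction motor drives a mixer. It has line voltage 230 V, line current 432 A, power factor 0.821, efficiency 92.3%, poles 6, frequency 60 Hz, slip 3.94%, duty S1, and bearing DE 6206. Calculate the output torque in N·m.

P_in = √3·V·I·cosφ = 1.732 × 230 × 432 × 0.821 = 141287 W
P_out = η·P_in = 0.923 × 141287 = 130408 W
n_s = 120×60/6 = 1200 rpm; n = 1200×(1−0.0394) = 1153 rpm
ω = 2π×1153/60 = 120.7 rad/s
τ = P_out/ω = 130408/120.7 = 1080 N·m

1080 N·m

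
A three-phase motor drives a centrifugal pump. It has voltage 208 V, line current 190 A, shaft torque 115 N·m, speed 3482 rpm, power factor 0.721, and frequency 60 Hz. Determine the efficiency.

85.0 %

ω = 2π × 3482/60 = 364.6 rad/s; P_out = τω = 115 × 364.6 = 41929 W
P_in = √3·V_L·I_L·cosφ = 1.732 × 208 × 190 × 0.721 = 49351 W
η = P_out / P_in = 41929 / 49351 = 0.850 = 85.0%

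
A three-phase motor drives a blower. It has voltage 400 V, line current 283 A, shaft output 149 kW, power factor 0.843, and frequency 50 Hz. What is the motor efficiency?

90.1 %

P_out = 149 kW = 149000 W
P_in = √3·V_L·I_L·cosφ = 1.732 × 400 × 283 × 0.843 = 165281 W
η = P_out / P_in = 149000 / 165281 = 0.901 = 90.1%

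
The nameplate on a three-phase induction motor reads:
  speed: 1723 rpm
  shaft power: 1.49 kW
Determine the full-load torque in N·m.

8.26 N·m

ω = 2π × 1723/60 = 180.4 rad/s
τ = P/ω = 1490/180.4 = 8.26 N·m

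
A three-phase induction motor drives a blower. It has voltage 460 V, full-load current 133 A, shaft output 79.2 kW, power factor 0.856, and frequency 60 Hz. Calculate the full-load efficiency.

87.3 %

P_out = 79.2 kW = 79200 W
P_in = √3·V_L·I_L·cosφ = 1.732 × 460 × 133 × 0.856 = 90705 W
η = P_out / P_in = 79200 / 90705 = 0.873 = 87.3%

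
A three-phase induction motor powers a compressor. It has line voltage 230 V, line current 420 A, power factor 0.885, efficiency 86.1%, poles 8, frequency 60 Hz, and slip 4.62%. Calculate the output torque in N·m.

P_in = √3·V·I·cosφ = 1.732 × 230 × 420 × 0.885 = 148070 W
P_out = η·P_in = 0.861 × 148070 = 127488 W
n_s = 120×60/8 = 900 rpm; n = 900×(1−0.0462) = 858 rpm
ω = 2π×858/60 = 89.85 rad/s
τ = P_out/ω = 127488/89.85 = 1420 N·m

1420 N·m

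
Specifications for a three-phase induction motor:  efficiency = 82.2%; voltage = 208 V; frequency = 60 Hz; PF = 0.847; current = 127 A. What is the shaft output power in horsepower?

P_in = √3·V·I·cosφ = 1.732 × 208 × 127 × 0.847 = 38752 W
P_out = η·P_in = 0.822 × 38752 = 31854 W
= 31854/746 = 42.7 HP

42.7 HP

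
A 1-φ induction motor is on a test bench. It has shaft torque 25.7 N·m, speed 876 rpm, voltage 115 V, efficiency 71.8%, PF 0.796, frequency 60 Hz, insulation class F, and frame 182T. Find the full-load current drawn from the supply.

35.9 A

ω = 2π×876/60 = 91.73 rad/s; P_out = τω = 25.7 × 91.73 = 2357 W
P_in = P_out / η = 2357 / 0.718 = 3283 W
I = P_in / (V·cosφ) = 3283 / (115 × 0.796) = 35.9 A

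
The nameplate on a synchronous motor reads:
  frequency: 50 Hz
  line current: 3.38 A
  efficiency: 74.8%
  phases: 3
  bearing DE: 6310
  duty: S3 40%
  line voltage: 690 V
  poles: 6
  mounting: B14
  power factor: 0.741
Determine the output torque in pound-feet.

15.8 lb·ft

P_in = √3·V·I·cosφ = 1.732 × 690 × 3.38 × 0.741 = 2993 W
P_out = η·P_in = 0.748 × 2993 = 2239 W
n = n_s = 120×50/6 = 1000 rpm (synchronous)
ω = 2π×1000/60 = 104.7 rad/s
τ = P_out/ω = 2239/104.7 = 21.38 N·m
In lb·ft: 21.38/1.356 = 15.8 lb·ft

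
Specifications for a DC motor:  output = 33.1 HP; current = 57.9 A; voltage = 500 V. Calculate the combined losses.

P_in = V·I = 500×57.9 = 28950 W
P_out = 33.1×746 = 24693 W
Losses = P_in − P_out = 28950 − 24693 = 4257 W

4.26 kW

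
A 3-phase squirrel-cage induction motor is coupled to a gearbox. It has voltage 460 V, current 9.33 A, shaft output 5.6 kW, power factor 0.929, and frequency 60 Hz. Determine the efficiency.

81.1 %

P_out = 5.6 kW = 5600 W
P_in = √3·V_L·I_L·cosφ = 1.732 × 460 × 9.33 × 0.929 = 6906 W
η = P_out / P_in = 5600 / 6906 = 0.811 = 81.1%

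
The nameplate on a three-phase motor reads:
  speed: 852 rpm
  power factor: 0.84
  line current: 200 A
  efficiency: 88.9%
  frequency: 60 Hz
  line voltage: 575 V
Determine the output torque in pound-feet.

1230 lb·ft

P_in = √3·V·I·cosφ = 1.732 × 575 × 200 × 0.84 = 167311 W
P_out = η·P_in = 0.889 × 167311 = 148739 W
n = 852 rpm
ω = 2π×852/60 = 89.22 rad/s
τ = P_out/ω = 148739/89.22 = 1667 N·m
In lb·ft: 1667/1.356 = 1230 lb·ft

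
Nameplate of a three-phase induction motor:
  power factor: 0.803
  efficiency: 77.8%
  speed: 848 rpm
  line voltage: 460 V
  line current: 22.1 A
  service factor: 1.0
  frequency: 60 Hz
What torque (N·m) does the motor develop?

124 N·m

P_in = √3·V·I·cosφ = 1.732 × 460 × 22.1 × 0.803 = 14139 W
P_out = η·P_in = 0.778 × 14139 = 11000 W
n = 848 rpm
ω = 2π×848/60 = 88.8 rad/s
τ = P_out/ω = 11000/88.8 = 124 N·m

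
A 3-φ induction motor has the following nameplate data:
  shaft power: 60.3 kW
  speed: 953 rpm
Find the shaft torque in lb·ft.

446 lb·ft

ω = 2π × 953/60 = 99.8 rad/s
τ = P/ω = 60300/99.8 = 604.2 N·m
In lb·ft: 604.2/1.356 = 446 lb·ft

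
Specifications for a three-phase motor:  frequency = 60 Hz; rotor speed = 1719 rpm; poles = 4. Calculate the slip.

n_s = 120f/p = 120×60/4 = 1800 rpm
s = (n_s − n)/n_s = (1800 − 1719)/1800 = 0.0450

4.50 %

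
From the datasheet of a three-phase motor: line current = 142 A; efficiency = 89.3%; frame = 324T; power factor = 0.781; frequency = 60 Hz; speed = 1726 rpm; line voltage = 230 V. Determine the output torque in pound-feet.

P_in = √3·V·I·cosφ = 1.732 × 230 × 142 × 0.781 = 44179 W
P_out = η·P_in = 0.893 × 44179 = 39452 W
n = 1726 rpm
ω = 2π×1726/60 = 180.7 rad/s
τ = P_out/ω = 39452/180.7 = 218.3 N·m
In lb·ft: 218.3/1.356 = 161 lb·ft

161 lb·ft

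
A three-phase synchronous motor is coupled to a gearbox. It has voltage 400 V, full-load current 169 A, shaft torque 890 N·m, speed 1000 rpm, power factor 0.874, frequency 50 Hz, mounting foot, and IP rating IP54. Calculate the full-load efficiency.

91.1 %

ω = 2π × 1000/60 = 104.7 rad/s; P_out = τω = 890 × 104.7 = 93183 W
P_in = √3·V_L·I_L·cosφ = 1.732 × 400 × 169 × 0.874 = 102331 W
η = P_out / P_in = 93183 / 102331 = 0.911 = 91.1%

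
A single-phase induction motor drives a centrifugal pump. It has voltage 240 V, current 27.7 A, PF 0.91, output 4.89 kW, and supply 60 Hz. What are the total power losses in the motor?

P_in = V·I·cosφ = 240×27.7×0.91 = 6050 W
P_out = 4890 W
Losses = P_in − P_out = 6050 − 4890 = 1160 W

1.16 kW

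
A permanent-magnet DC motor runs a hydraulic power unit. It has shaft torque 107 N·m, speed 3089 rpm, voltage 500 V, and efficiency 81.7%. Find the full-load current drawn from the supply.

84.7 A

ω = 2π×3089/60 = 323.5 rad/s; P_out = τω = 107 × 323.5 = 34615 W
P_in = P_out / η = 34615 / 0.817 = 42368 W
I = P_in / V = 42368 / 500 = 84.7 A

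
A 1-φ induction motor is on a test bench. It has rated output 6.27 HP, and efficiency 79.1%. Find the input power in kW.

5.91 kW

P_out = 6.27 × 746 = 4677 W
P_in = P_out/η = 4677/0.791 = 5913 W = 5.91 kW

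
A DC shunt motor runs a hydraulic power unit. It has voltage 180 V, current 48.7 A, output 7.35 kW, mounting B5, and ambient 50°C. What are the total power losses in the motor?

P_in = V·I = 180×48.7 = 8766 W
P_out = 7350 W
Losses = P_in − P_out = 8766 − 7350 = 1416 W

1420 W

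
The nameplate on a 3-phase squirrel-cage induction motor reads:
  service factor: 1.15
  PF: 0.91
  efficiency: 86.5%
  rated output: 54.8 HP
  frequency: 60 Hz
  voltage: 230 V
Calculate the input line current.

P_out = 54.8 × 746 = 40881 W
P_in = P_out / η = 40881 / 0.865 = 47261 W
I_L = P_in / (√3·V_L·cosφ) = 47261 / (1.732 × 230 × 0.91) = 130 A

130 A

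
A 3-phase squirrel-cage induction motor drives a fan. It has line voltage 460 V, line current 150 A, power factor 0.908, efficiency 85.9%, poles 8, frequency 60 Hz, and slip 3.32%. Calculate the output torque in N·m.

P_in = √3·V·I·cosφ = 1.732 × 460 × 150 × 0.908 = 108513 W
P_out = η·P_in = 0.859 × 108513 = 93213 W
n_s = 120×60/8 = 900 rpm; n = 900×(1−0.0332) = 870 rpm
ω = 2π×870/60 = 91.11 rad/s
τ = P_out/ω = 93213/91.11 = 1020 N·m

1020 N·m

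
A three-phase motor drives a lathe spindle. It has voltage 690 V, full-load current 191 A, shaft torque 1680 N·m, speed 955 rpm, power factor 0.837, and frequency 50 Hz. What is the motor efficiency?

ω = 2π × 955/60 = 100 rad/s; P_out = τω = 1680 × 100 = 168000 W
P_in = √3·V_L·I_L·cosφ = 1.732 × 690 × 191 × 0.837 = 191054 W
η = P_out / P_in = 168000 / 191054 = 0.879 = 87.9%

87.9 %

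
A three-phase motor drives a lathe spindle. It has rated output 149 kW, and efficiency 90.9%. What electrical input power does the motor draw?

P_out = 149000 W
P_in = P_out/η = 149000/0.909 = 163916 W = 164 kW

164 kW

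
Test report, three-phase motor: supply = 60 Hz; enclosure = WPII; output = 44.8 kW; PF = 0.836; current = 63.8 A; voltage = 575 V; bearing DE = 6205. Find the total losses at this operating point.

8320 W

P_in = √3·V·I·cosφ = 1.732×575×63.8×0.836 = 53118 W
P_out = 44800 W
Losses = P_in − P_out = 53118 − 44800 = 8318 W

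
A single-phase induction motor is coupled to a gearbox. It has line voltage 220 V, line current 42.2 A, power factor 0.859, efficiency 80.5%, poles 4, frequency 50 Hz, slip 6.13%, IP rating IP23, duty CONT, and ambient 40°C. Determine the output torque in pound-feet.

32.1 lb·ft

P_in = V·I·cosφ = 220 × 42.2 × 0.859 = 7975 W
P_out = η·P_in = 0.805 × 7975 = 6420 W
n_s = 120×50/4 = 1500 rpm; n = 1500×(1−0.0613) = 1408 rpm
ω = 2π×1408/60 = 147.4 rad/s
τ = P_out/ω = 6420/147.4 = 43.55 N·m
In lb·ft: 43.55/1.356 = 32.1 lb·ft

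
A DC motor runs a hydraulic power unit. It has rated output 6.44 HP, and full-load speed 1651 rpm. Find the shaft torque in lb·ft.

20.5 lb·ft

P_out = 6.44 × 746 = 4804 W
ω = 2π × 1651/60 = 172.9 rad/s
τ = P_out/ω = 4804/172.9 = 27.78 N·m
In lb·ft: 27.78/1.356 = 20.5 lb·ft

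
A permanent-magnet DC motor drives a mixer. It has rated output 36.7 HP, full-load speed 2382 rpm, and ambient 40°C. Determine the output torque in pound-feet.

P_out = 36.7 × 746 = 27378 W
ω = 2π × 2382/60 = 249.4 rad/s
τ = P_out/ω = 27378/249.4 = 109.8 N·m
In lb·ft: 109.8/1.356 = 81 lb·ft

81 lb·ft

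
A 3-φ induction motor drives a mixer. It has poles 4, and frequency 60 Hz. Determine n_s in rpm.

n_s = 120f/p = 120×60/4 = 1800 rpm

1800 rpm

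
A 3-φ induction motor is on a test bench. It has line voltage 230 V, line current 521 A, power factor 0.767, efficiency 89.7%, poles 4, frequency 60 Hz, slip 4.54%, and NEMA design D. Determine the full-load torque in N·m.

P_in = √3·V·I·cosφ = 1.732 × 230 × 521 × 0.767 = 159187 W
P_out = η·P_in = 0.897 × 159187 = 142791 W
n_s = 120×60/4 = 1800 rpm; n = 1800×(1−0.0454) = 1718 rpm
ω = 2π×1718/60 = 179.9 rad/s
τ = P_out/ω = 142791/179.9 = 794 N·m

794 N·m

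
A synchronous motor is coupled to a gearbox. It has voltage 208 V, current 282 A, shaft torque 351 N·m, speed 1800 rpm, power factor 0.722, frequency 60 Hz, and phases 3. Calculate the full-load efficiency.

ω = 2π × 1800/60 = 188.5 rad/s; P_out = τω = 351 × 188.5 = 66164 W
P_in = √3·V_L·I_L·cosφ = 1.732 × 208 × 282 × 0.722 = 73350 W
η = P_out / P_in = 66164 / 73350 = 0.902 = 90.2%

90.2 %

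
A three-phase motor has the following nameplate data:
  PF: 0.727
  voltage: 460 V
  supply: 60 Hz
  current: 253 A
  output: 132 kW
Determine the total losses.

14.5 kW

P_in = √3·V·I·cosφ = 1.732×460×253×0.727 = 146542 W
P_out = 132000 W
Losses = P_in − P_out = 146542 − 132000 = 14542 W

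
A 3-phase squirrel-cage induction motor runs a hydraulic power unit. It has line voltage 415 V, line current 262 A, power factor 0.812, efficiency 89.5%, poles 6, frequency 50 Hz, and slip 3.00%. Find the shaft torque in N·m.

P_in = √3·V·I·cosφ = 1.732 × 415 × 262 × 0.812 = 152916 W
P_out = η·P_in = 0.895 × 152916 = 136860 W
n_s = 120×50/6 = 1000 rpm; n = 1000×(1−0.03) = 970 rpm
ω = 2π×970/60 = 101.6 rad/s
τ = P_out/ω = 136860/101.6 = 1350 N·m

1350 N·m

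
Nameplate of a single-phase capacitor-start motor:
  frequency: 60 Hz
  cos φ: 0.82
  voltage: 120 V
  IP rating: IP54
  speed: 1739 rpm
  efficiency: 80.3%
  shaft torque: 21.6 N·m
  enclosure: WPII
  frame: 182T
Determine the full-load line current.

49.8 A

ω = 2π×1739/60 = 182.1 rad/s; P_out = τω = 21.6 × 182.1 = 3933 W
P_in = P_out / η = 3933 / 0.803 = 4898 W
I = P_in / (V·cosφ) = 4898 / (120 × 0.82) = 49.8 A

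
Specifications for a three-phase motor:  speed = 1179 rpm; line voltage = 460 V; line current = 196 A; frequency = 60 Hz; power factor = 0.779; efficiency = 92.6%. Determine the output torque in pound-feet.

P_in = √3·V·I·cosφ = 1.732 × 460 × 196 × 0.779 = 121646 W
P_out = η·P_in = 0.926 × 121646 = 112644 W
n = 1179 rpm
ω = 2π×1179/60 = 123.5 rad/s
τ = P_out/ω = 112644/123.5 = 912.1 N·m
In lb·ft: 912.1/1.356 = 673 lb·ft

673 lb·ft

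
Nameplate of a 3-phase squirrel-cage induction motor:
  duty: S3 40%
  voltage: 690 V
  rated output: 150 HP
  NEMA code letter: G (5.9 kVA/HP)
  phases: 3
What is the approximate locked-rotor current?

S_LR = 5.9 × 150 = 885 kVA
I_LR = S_LR/(√3·V_L) = 885000/(1.732×690) = 741 A

741 A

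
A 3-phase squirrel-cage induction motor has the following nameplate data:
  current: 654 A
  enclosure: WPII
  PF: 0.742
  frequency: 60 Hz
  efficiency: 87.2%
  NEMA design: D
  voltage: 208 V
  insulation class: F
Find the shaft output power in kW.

152 kW

P_in = √3·V·I·cosφ = 1.732 × 208 × 654 × 0.742 = 174821 W
P_out = η·P_in = 0.872 × 174821 = 152444 W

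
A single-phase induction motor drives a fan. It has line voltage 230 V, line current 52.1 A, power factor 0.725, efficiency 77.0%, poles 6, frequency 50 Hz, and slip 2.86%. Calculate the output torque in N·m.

P_in = V·I·cosφ = 230 × 52.1 × 0.725 = 8688 W
P_out = η·P_in = 0.77 × 8688 = 6690 W
n_s = 120×50/6 = 1000 rpm; n = 1000×(1−0.0286) = 971 rpm
ω = 2π×971/60 = 101.7 rad/s
τ = P_out/ω = 6690/101.7 = 65.8 N·m

65.8 N·m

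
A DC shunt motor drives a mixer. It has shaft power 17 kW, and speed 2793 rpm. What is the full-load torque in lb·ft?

ω = 2π × 2793/60 = 292.5 rad/s
τ = P/ω = 17000/292.5 = 58.12 N·m
In lb·ft: 58.12/1.356 = 42.9 lb·ft

42.9 lb·ft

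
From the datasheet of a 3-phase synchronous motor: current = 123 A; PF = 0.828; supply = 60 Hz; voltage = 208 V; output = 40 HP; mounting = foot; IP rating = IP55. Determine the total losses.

P_in = √3·V·I·cosφ = 1.732×208×123×0.828 = 36690 W
P_out = 40×746 = 29840 W
Losses = P_in − P_out = 36690 − 29840 = 6850 W

6850 W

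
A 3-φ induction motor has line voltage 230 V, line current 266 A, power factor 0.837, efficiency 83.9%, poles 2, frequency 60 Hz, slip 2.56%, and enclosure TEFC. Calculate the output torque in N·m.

P_in = √3·V·I·cosφ = 1.732 × 230 × 266 × 0.837 = 88692 W
P_out = η·P_in = 0.839 × 88692 = 74413 W
n_s = 120×60/2 = 3600 rpm; n = 3600×(1−0.0256) = 3508 rpm
ω = 2π×3508/60 = 367.4 rad/s
τ = P_out/ω = 74413/367.4 = 203 N·m

203 N·m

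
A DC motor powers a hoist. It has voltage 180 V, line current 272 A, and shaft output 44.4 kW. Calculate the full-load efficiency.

P_out = 44.4 kW = 44400 W
P_in = V·I = 180 × 272 = 48960 W
η = P_out / P_in = 44400 / 48960 = 0.907 = 90.7%

90.7 %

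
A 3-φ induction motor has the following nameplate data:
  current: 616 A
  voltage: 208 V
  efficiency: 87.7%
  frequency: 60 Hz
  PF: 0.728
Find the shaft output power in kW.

P_in = √3·V·I·cosφ = 1.732 × 208 × 616 × 0.728 = 161556 W
P_out = η·P_in = 0.877 × 161556 = 141685 W

142 kW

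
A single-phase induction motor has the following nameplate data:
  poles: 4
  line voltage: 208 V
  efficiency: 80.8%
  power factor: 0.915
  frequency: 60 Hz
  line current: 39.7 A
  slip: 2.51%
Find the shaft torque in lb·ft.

P_in = V·I·cosφ = 208 × 39.7 × 0.915 = 7556 W
P_out = η·P_in = 0.808 × 7556 = 6105 W
n_s = 120×60/4 = 1800 rpm; n = 1800×(1−0.0251) = 1755 rpm
ω = 2π×1755/60 = 183.8 rad/s
τ = P_out/ω = 6105/183.8 = 33.22 N·m
In lb·ft: 33.22/1.356 = 24.5 lb·ft

24.5 lb·ft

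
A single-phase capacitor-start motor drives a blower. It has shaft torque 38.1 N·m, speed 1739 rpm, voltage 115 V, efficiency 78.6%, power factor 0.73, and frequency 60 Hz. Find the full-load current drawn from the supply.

105 A

ω = 2π×1739/60 = 182.1 rad/s; P_out = τω = 38.1 × 182.1 = 6938 W
P_in = P_out / η = 6938 / 0.786 = 8827 W
I = P_in / (V·cosφ) = 8827 / (115 × 0.73) = 105 A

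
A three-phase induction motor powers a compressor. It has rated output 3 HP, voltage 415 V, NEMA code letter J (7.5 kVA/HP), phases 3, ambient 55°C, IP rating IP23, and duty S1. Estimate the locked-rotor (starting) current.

31.3 A

S_LR = 7.5 × 3 = 22.5 kVA
I_LR = S_LR/(√3·V_L) = 22500/(1.732×415) = 31.3 A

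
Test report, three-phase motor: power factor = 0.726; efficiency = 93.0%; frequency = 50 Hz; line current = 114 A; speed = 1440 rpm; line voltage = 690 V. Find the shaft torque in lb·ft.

P_in = √3·V·I·cosφ = 1.732 × 690 × 114 × 0.726 = 98910 W
P_out = η·P_in = 0.93 × 98910 = 91986 W
n = 1440 rpm
ω = 2π×1440/60 = 150.8 rad/s
τ = P_out/ω = 91986/150.8 = 610 N·m
In lb·ft: 610/1.356 = 450 lb·ft

450 lb·ft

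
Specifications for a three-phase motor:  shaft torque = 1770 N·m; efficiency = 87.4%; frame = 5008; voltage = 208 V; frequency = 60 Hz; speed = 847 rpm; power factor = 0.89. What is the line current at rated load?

560 A

ω = 2π×847/60 = 88.7 rad/s; P_out = τω = 1770 × 88.7 = 156999 W
P_in = P_out / η = 156999 / 0.874 = 179633 W
I_L = P_in / (√3·V_L·cosφ) = 179633 / (1.732 × 208 × 0.89) = 560 A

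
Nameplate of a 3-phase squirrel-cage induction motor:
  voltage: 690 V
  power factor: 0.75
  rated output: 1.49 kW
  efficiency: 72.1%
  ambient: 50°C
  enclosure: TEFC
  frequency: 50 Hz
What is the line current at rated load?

P_out = 1.49 kW = 1490 W
P_in = P_out / η = 1490 / 0.721 = 2067 W
I_L = P_in / (√3·V_L·cosφ) = 2067 / (1.732 × 690 × 0.75) = 2.31 A

2.31 A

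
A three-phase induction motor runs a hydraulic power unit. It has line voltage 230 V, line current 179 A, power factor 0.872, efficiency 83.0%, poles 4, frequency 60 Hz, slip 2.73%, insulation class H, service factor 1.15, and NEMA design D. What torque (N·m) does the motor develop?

281 N·m

P_in = √3·V·I·cosφ = 1.732 × 230 × 179 × 0.872 = 62179 W
P_out = η·P_in = 0.83 × 62179 = 51609 W
n_s = 120×60/4 = 1800 rpm; n = 1800×(1−0.0273) = 1751 rpm
ω = 2π×1751/60 = 183.4 rad/s
τ = P_out/ω = 51609/183.4 = 281 N·m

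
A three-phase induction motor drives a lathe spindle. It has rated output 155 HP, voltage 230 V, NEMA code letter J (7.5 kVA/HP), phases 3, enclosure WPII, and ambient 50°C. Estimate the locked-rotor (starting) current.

2920 A

S_LR = 7.5 × 155 = 1162.5 kVA
I_LR = S_LR/(√3·V_L) = 1162500/(1.732×230) = 2920 A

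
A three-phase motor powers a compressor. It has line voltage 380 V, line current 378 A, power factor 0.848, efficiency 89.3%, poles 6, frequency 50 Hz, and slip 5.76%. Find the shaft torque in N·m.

P_in = √3·V·I·cosφ = 1.732 × 380 × 378 × 0.848 = 210969 W
P_out = η·P_in = 0.893 × 210969 = 188395 W
n_s = 120×50/6 = 1000 rpm; n = 1000×(1−0.0576) = 942 rpm
ω = 2π×942/60 = 98.65 rad/s
τ = P_out/ω = 188395/98.65 = 1910 N·m

1910 N·m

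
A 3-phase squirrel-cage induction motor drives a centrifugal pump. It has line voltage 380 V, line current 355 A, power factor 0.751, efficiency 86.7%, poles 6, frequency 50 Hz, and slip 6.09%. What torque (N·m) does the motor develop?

P_in = √3·V·I·cosφ = 1.732 × 380 × 355 × 0.751 = 175469 W
P_out = η·P_in = 0.867 × 175469 = 152132 W
n_s = 120×50/6 = 1000 rpm; n = 1000×(1−0.0609) = 939 rpm
ω = 2π×939/60 = 98.33 rad/s
τ = P_out/ω = 152132/98.33 = 1550 N·m

1550 N·m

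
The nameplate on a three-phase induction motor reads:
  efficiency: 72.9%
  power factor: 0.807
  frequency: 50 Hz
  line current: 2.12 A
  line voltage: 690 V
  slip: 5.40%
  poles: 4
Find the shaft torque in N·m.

10 N·m

P_in = √3·V·I·cosφ = 1.732 × 690 × 2.12 × 0.807 = 2045 W
P_out = η·P_in = 0.729 × 2045 = 1491 W
n_s = 120×50/4 = 1500 rpm; n = 1500×(1−0.054) = 1419 rpm
ω = 2π×1419/60 = 148.6 rad/s
τ = P_out/ω = 1491/148.6 = 10 N·m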